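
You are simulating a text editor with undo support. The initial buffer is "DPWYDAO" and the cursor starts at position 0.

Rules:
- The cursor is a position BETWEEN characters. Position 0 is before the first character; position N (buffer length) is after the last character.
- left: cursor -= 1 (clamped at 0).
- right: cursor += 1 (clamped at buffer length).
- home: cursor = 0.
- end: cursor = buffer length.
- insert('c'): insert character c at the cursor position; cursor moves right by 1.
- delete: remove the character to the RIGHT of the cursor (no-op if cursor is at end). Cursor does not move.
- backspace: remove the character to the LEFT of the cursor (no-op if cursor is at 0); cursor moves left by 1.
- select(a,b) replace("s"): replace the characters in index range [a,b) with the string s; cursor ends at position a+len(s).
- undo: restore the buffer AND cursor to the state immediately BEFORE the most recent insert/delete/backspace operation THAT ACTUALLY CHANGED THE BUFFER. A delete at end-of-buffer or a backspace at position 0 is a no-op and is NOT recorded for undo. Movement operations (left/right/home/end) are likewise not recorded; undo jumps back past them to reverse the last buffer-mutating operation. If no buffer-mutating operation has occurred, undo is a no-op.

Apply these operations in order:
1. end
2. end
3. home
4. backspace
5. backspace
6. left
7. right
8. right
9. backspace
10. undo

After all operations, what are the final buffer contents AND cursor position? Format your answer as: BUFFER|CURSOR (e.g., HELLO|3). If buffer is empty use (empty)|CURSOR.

Answer: DPWYDAO|2

Derivation:
After op 1 (end): buf='DPWYDAO' cursor=7
After op 2 (end): buf='DPWYDAO' cursor=7
After op 3 (home): buf='DPWYDAO' cursor=0
After op 4 (backspace): buf='DPWYDAO' cursor=0
After op 5 (backspace): buf='DPWYDAO' cursor=0
After op 6 (left): buf='DPWYDAO' cursor=0
After op 7 (right): buf='DPWYDAO' cursor=1
After op 8 (right): buf='DPWYDAO' cursor=2
After op 9 (backspace): buf='DWYDAO' cursor=1
After op 10 (undo): buf='DPWYDAO' cursor=2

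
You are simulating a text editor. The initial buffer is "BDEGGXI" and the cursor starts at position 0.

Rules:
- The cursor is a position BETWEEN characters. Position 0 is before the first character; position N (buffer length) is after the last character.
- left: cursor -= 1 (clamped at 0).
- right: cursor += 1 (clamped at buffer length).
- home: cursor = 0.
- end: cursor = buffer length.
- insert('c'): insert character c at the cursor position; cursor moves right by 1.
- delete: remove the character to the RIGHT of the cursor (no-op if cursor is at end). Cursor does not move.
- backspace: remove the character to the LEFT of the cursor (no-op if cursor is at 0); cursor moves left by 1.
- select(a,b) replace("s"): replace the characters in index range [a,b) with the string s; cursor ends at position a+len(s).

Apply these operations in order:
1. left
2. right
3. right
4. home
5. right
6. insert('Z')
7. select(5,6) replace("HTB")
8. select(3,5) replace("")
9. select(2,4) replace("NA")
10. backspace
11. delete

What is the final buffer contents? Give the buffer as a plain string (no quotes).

After op 1 (left): buf='BDEGGXI' cursor=0
After op 2 (right): buf='BDEGGXI' cursor=1
After op 3 (right): buf='BDEGGXI' cursor=2
After op 4 (home): buf='BDEGGXI' cursor=0
After op 5 (right): buf='BDEGGXI' cursor=1
After op 6 (insert('Z')): buf='BZDEGGXI' cursor=2
After op 7 (select(5,6) replace("HTB")): buf='BZDEGHTBXI' cursor=8
After op 8 (select(3,5) replace("")): buf='BZDHTBXI' cursor=3
After op 9 (select(2,4) replace("NA")): buf='BZNATBXI' cursor=4
After op 10 (backspace): buf='BZNTBXI' cursor=3
After op 11 (delete): buf='BZNBXI' cursor=3

Answer: BZNBXI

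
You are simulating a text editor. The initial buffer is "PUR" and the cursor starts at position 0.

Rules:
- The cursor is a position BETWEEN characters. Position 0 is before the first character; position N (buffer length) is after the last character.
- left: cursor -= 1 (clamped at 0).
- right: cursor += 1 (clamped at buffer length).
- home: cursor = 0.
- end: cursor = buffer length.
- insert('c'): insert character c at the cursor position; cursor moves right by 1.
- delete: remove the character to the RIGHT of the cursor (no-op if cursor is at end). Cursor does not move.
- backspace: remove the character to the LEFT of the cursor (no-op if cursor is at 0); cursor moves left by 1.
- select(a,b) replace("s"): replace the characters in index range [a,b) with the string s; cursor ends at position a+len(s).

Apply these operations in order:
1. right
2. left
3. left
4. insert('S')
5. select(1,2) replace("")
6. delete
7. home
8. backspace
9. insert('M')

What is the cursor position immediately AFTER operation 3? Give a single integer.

Answer: 0

Derivation:
After op 1 (right): buf='PUR' cursor=1
After op 2 (left): buf='PUR' cursor=0
After op 3 (left): buf='PUR' cursor=0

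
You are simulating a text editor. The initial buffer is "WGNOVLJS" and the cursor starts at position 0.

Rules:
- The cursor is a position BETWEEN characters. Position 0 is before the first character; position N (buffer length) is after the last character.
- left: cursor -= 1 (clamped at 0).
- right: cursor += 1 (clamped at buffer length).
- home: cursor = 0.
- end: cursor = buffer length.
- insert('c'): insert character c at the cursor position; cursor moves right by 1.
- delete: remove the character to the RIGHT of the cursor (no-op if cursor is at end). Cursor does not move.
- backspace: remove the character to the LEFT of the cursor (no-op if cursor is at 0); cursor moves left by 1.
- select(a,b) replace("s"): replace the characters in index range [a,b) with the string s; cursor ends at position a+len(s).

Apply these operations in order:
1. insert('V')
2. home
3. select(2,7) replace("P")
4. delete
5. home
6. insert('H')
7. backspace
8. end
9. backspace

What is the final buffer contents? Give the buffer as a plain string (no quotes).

After op 1 (insert('V')): buf='VWGNOVLJS' cursor=1
After op 2 (home): buf='VWGNOVLJS' cursor=0
After op 3 (select(2,7) replace("P")): buf='VWPJS' cursor=3
After op 4 (delete): buf='VWPS' cursor=3
After op 5 (home): buf='VWPS' cursor=0
After op 6 (insert('H')): buf='HVWPS' cursor=1
After op 7 (backspace): buf='VWPS' cursor=0
After op 8 (end): buf='VWPS' cursor=4
After op 9 (backspace): buf='VWP' cursor=3

Answer: VWP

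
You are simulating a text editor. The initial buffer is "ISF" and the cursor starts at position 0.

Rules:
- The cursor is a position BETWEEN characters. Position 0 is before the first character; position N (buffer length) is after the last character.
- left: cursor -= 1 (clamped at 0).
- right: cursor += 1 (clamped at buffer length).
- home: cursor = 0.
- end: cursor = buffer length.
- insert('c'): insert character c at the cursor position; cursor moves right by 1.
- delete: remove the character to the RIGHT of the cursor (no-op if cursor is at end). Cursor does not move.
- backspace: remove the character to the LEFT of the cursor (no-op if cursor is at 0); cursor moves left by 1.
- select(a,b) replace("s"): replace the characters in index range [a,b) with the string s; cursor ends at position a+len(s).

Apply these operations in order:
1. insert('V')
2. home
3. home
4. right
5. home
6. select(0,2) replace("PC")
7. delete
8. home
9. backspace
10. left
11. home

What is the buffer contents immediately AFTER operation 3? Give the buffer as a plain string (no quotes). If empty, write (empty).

Answer: VISF

Derivation:
After op 1 (insert('V')): buf='VISF' cursor=1
After op 2 (home): buf='VISF' cursor=0
After op 3 (home): buf='VISF' cursor=0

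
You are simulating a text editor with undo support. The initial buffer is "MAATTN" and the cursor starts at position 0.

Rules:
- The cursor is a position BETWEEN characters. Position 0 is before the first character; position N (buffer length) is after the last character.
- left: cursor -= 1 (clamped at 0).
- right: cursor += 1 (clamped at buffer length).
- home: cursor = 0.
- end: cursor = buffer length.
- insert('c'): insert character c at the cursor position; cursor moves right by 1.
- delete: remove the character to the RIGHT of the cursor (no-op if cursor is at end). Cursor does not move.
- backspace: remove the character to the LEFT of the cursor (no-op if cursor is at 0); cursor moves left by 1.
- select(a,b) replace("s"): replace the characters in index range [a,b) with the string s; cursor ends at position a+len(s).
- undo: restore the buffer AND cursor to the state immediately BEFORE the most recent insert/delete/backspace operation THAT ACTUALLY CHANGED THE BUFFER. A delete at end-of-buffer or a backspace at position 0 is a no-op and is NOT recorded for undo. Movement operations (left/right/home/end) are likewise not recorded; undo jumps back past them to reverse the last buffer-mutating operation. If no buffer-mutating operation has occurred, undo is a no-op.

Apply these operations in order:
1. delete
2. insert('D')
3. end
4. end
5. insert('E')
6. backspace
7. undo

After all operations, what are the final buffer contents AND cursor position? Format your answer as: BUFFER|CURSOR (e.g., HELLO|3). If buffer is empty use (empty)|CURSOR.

After op 1 (delete): buf='AATTN' cursor=0
After op 2 (insert('D')): buf='DAATTN' cursor=1
After op 3 (end): buf='DAATTN' cursor=6
After op 4 (end): buf='DAATTN' cursor=6
After op 5 (insert('E')): buf='DAATTNE' cursor=7
After op 6 (backspace): buf='DAATTN' cursor=6
After op 7 (undo): buf='DAATTNE' cursor=7

Answer: DAATTNE|7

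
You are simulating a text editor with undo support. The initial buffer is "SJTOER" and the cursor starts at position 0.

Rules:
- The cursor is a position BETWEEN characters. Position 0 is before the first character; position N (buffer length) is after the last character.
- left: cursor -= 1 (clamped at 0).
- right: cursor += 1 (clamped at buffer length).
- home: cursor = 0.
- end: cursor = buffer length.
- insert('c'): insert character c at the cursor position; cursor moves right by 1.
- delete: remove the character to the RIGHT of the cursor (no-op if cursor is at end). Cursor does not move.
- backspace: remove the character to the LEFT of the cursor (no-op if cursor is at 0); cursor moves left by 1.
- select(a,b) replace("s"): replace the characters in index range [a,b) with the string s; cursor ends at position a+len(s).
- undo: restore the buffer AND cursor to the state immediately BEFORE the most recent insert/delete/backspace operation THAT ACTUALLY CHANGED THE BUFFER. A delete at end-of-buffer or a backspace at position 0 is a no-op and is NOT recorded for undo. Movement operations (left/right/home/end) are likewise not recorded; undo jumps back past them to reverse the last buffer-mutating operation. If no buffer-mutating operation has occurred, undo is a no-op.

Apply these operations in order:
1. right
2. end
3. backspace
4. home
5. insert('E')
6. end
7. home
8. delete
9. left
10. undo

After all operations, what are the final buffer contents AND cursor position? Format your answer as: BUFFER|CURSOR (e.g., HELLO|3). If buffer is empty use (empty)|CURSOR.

Answer: ESJTOE|0

Derivation:
After op 1 (right): buf='SJTOER' cursor=1
After op 2 (end): buf='SJTOER' cursor=6
After op 3 (backspace): buf='SJTOE' cursor=5
After op 4 (home): buf='SJTOE' cursor=0
After op 5 (insert('E')): buf='ESJTOE' cursor=1
After op 6 (end): buf='ESJTOE' cursor=6
After op 7 (home): buf='ESJTOE' cursor=0
After op 8 (delete): buf='SJTOE' cursor=0
After op 9 (left): buf='SJTOE' cursor=0
After op 10 (undo): buf='ESJTOE' cursor=0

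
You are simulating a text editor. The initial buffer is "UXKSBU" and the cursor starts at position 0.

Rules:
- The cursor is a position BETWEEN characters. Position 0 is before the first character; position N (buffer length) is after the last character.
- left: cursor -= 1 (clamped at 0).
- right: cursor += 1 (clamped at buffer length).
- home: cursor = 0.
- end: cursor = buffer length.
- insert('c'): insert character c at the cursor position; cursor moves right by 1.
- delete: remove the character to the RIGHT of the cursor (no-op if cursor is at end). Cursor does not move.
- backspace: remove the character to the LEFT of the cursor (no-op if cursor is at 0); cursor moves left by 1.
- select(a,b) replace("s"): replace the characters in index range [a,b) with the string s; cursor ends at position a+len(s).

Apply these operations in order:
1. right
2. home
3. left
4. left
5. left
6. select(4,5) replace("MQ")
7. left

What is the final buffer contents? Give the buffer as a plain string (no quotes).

Answer: UXKSMQU

Derivation:
After op 1 (right): buf='UXKSBU' cursor=1
After op 2 (home): buf='UXKSBU' cursor=0
After op 3 (left): buf='UXKSBU' cursor=0
After op 4 (left): buf='UXKSBU' cursor=0
After op 5 (left): buf='UXKSBU' cursor=0
After op 6 (select(4,5) replace("MQ")): buf='UXKSMQU' cursor=6
After op 7 (left): buf='UXKSMQU' cursor=5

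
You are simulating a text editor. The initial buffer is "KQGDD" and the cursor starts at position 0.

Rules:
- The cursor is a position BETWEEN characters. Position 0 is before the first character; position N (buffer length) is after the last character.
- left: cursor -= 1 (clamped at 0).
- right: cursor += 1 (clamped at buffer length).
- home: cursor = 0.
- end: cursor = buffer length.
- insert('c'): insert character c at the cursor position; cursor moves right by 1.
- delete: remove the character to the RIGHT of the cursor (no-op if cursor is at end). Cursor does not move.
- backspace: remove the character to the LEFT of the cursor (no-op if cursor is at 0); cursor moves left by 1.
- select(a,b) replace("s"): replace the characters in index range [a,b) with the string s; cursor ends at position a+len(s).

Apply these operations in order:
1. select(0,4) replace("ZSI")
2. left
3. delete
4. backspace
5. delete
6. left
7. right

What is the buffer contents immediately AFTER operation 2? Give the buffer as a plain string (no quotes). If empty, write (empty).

After op 1 (select(0,4) replace("ZSI")): buf='ZSID' cursor=3
After op 2 (left): buf='ZSID' cursor=2

Answer: ZSID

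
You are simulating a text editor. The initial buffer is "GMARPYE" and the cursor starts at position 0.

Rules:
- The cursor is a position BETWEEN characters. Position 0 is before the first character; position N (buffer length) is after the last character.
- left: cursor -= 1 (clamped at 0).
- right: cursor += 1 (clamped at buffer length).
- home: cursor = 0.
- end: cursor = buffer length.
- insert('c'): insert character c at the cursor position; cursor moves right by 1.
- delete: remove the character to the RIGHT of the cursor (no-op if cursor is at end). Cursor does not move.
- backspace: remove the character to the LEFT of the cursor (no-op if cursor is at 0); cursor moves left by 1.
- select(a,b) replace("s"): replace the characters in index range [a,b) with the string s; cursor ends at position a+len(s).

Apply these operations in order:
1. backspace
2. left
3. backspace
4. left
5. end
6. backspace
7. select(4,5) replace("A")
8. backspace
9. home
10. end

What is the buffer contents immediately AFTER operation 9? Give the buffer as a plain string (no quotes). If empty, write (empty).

After op 1 (backspace): buf='GMARPYE' cursor=0
After op 2 (left): buf='GMARPYE' cursor=0
After op 3 (backspace): buf='GMARPYE' cursor=0
After op 4 (left): buf='GMARPYE' cursor=0
After op 5 (end): buf='GMARPYE' cursor=7
After op 6 (backspace): buf='GMARPY' cursor=6
After op 7 (select(4,5) replace("A")): buf='GMARAY' cursor=5
After op 8 (backspace): buf='GMARY' cursor=4
After op 9 (home): buf='GMARY' cursor=0

Answer: GMARY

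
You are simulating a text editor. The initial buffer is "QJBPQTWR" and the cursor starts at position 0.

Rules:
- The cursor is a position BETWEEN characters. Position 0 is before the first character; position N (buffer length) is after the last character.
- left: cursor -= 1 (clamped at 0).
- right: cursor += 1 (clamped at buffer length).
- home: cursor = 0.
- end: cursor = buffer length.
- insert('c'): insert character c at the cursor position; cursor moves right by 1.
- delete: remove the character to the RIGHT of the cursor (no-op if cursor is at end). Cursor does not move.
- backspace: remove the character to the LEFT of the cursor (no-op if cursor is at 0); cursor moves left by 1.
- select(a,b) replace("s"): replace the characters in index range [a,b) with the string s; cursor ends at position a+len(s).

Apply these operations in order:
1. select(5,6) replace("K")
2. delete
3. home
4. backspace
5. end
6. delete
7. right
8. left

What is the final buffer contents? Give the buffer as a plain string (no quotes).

After op 1 (select(5,6) replace("K")): buf='QJBPQKWR' cursor=6
After op 2 (delete): buf='QJBPQKR' cursor=6
After op 3 (home): buf='QJBPQKR' cursor=0
After op 4 (backspace): buf='QJBPQKR' cursor=0
After op 5 (end): buf='QJBPQKR' cursor=7
After op 6 (delete): buf='QJBPQKR' cursor=7
After op 7 (right): buf='QJBPQKR' cursor=7
After op 8 (left): buf='QJBPQKR' cursor=6

Answer: QJBPQKR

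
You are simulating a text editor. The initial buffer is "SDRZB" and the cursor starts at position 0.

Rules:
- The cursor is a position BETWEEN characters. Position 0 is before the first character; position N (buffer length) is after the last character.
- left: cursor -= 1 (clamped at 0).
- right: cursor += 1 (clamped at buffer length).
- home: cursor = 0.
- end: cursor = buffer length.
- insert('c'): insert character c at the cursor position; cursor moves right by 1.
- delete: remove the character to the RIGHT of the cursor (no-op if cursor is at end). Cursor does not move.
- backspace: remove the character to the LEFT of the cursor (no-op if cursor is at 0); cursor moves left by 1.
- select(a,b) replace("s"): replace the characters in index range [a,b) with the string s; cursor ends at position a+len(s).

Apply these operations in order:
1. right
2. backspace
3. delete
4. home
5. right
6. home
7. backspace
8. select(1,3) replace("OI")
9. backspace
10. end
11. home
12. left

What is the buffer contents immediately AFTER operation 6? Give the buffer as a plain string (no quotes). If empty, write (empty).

After op 1 (right): buf='SDRZB' cursor=1
After op 2 (backspace): buf='DRZB' cursor=0
After op 3 (delete): buf='RZB' cursor=0
After op 4 (home): buf='RZB' cursor=0
After op 5 (right): buf='RZB' cursor=1
After op 6 (home): buf='RZB' cursor=0

Answer: RZB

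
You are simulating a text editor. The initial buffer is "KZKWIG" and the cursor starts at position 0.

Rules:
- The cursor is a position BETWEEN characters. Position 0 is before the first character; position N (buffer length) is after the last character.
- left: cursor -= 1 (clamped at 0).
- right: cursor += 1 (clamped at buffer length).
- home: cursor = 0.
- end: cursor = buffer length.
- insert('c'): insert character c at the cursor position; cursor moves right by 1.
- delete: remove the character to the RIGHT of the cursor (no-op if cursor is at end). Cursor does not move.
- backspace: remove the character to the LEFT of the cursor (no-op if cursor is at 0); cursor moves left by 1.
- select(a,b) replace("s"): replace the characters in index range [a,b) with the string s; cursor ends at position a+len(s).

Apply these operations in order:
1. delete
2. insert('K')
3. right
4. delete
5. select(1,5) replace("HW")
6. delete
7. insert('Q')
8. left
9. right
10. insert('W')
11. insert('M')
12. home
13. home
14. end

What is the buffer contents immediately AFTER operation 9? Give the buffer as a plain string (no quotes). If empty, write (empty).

Answer: KHWQ

Derivation:
After op 1 (delete): buf='ZKWIG' cursor=0
After op 2 (insert('K')): buf='KZKWIG' cursor=1
After op 3 (right): buf='KZKWIG' cursor=2
After op 4 (delete): buf='KZWIG' cursor=2
After op 5 (select(1,5) replace("HW")): buf='KHW' cursor=3
After op 6 (delete): buf='KHW' cursor=3
After op 7 (insert('Q')): buf='KHWQ' cursor=4
After op 8 (left): buf='KHWQ' cursor=3
After op 9 (right): buf='KHWQ' cursor=4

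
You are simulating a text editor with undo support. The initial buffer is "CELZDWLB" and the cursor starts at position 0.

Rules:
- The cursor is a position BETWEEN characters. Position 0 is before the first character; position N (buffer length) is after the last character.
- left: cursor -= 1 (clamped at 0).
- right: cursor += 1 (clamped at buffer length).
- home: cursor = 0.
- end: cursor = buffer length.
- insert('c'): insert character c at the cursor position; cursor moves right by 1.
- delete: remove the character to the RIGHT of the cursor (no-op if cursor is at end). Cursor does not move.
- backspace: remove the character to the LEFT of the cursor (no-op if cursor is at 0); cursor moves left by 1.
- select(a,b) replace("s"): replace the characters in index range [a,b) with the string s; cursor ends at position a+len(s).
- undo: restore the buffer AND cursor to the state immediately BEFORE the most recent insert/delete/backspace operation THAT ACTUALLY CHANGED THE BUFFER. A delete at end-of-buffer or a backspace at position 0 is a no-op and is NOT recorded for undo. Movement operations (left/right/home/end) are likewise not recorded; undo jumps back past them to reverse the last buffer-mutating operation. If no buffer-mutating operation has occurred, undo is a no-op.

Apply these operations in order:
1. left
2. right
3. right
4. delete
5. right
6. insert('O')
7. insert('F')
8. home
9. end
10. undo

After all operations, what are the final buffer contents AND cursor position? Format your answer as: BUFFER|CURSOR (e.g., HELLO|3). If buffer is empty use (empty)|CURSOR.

After op 1 (left): buf='CELZDWLB' cursor=0
After op 2 (right): buf='CELZDWLB' cursor=1
After op 3 (right): buf='CELZDWLB' cursor=2
After op 4 (delete): buf='CEZDWLB' cursor=2
After op 5 (right): buf='CEZDWLB' cursor=3
After op 6 (insert('O')): buf='CEZODWLB' cursor=4
After op 7 (insert('F')): buf='CEZOFDWLB' cursor=5
After op 8 (home): buf='CEZOFDWLB' cursor=0
After op 9 (end): buf='CEZOFDWLB' cursor=9
After op 10 (undo): buf='CEZODWLB' cursor=4

Answer: CEZODWLB|4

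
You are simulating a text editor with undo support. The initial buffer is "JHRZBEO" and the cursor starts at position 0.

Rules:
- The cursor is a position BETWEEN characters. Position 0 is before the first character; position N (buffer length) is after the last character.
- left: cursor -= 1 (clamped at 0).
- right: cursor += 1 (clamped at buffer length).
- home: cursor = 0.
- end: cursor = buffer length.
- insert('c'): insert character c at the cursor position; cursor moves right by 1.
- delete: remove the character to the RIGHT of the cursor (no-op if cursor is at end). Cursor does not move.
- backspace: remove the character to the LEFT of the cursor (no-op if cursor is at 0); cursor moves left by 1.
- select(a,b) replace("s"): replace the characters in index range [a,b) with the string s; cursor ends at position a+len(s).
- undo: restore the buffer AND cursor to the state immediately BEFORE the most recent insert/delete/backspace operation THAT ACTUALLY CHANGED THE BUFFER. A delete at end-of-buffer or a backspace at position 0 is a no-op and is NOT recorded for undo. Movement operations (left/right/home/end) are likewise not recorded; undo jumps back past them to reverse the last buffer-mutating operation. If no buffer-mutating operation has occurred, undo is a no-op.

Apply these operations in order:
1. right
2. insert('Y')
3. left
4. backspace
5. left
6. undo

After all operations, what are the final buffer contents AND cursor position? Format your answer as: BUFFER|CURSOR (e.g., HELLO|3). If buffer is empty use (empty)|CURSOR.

Answer: JYHRZBEO|1

Derivation:
After op 1 (right): buf='JHRZBEO' cursor=1
After op 2 (insert('Y')): buf='JYHRZBEO' cursor=2
After op 3 (left): buf='JYHRZBEO' cursor=1
After op 4 (backspace): buf='YHRZBEO' cursor=0
After op 5 (left): buf='YHRZBEO' cursor=0
After op 6 (undo): buf='JYHRZBEO' cursor=1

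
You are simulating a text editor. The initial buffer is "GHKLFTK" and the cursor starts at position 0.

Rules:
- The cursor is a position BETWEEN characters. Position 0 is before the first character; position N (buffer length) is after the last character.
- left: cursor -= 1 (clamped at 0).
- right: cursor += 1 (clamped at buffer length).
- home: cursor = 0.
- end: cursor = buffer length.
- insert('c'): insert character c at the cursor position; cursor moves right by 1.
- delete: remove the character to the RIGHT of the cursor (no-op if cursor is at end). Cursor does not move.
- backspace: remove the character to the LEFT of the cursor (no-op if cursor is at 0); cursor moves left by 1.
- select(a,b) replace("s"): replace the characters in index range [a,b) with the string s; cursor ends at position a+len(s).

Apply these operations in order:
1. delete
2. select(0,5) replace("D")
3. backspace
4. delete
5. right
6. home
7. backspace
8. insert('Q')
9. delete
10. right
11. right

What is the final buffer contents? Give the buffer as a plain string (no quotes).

Answer: Q

Derivation:
After op 1 (delete): buf='HKLFTK' cursor=0
After op 2 (select(0,5) replace("D")): buf='DK' cursor=1
After op 3 (backspace): buf='K' cursor=0
After op 4 (delete): buf='(empty)' cursor=0
After op 5 (right): buf='(empty)' cursor=0
After op 6 (home): buf='(empty)' cursor=0
After op 7 (backspace): buf='(empty)' cursor=0
After op 8 (insert('Q')): buf='Q' cursor=1
After op 9 (delete): buf='Q' cursor=1
After op 10 (right): buf='Q' cursor=1
After op 11 (right): buf='Q' cursor=1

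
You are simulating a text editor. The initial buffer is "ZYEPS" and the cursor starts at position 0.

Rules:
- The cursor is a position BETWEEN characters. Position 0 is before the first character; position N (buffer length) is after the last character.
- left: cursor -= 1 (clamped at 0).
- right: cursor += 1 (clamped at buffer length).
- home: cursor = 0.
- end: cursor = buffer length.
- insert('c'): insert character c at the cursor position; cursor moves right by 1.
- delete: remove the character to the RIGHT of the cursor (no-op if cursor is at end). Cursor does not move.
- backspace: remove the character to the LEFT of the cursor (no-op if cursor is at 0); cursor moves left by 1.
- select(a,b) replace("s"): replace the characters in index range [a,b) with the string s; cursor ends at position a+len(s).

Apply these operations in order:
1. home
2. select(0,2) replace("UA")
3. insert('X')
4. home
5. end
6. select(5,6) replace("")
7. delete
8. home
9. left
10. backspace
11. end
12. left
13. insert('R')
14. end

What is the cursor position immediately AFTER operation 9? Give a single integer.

Answer: 0

Derivation:
After op 1 (home): buf='ZYEPS' cursor=0
After op 2 (select(0,2) replace("UA")): buf='UAEPS' cursor=2
After op 3 (insert('X')): buf='UAXEPS' cursor=3
After op 4 (home): buf='UAXEPS' cursor=0
After op 5 (end): buf='UAXEPS' cursor=6
After op 6 (select(5,6) replace("")): buf='UAXEP' cursor=5
After op 7 (delete): buf='UAXEP' cursor=5
After op 8 (home): buf='UAXEP' cursor=0
After op 9 (left): buf='UAXEP' cursor=0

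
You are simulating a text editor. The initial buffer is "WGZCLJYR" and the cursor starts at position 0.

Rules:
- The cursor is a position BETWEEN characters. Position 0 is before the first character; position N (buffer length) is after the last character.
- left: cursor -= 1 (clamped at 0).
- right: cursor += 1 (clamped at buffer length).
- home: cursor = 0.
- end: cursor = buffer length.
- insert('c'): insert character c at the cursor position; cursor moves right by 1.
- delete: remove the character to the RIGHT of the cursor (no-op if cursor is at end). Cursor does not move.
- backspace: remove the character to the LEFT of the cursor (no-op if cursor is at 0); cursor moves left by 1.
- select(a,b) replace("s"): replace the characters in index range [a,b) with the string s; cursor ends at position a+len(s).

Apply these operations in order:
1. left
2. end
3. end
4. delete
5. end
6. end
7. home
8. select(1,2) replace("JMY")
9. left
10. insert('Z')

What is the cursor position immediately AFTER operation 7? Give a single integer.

Answer: 0

Derivation:
After op 1 (left): buf='WGZCLJYR' cursor=0
After op 2 (end): buf='WGZCLJYR' cursor=8
After op 3 (end): buf='WGZCLJYR' cursor=8
After op 4 (delete): buf='WGZCLJYR' cursor=8
After op 5 (end): buf='WGZCLJYR' cursor=8
After op 6 (end): buf='WGZCLJYR' cursor=8
After op 7 (home): buf='WGZCLJYR' cursor=0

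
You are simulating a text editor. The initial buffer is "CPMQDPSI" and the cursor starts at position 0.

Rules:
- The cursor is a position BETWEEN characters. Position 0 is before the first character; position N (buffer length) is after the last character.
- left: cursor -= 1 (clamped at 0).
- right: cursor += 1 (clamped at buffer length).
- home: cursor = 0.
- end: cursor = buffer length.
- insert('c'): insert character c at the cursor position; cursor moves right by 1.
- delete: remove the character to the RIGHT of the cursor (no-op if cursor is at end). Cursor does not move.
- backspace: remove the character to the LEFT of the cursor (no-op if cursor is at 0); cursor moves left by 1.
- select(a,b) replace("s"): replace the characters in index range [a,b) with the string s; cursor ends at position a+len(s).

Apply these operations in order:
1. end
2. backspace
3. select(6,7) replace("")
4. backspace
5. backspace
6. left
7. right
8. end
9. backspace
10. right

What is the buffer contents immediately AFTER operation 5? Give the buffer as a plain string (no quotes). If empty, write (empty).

After op 1 (end): buf='CPMQDPSI' cursor=8
After op 2 (backspace): buf='CPMQDPS' cursor=7
After op 3 (select(6,7) replace("")): buf='CPMQDP' cursor=6
After op 4 (backspace): buf='CPMQD' cursor=5
After op 5 (backspace): buf='CPMQ' cursor=4

Answer: CPMQ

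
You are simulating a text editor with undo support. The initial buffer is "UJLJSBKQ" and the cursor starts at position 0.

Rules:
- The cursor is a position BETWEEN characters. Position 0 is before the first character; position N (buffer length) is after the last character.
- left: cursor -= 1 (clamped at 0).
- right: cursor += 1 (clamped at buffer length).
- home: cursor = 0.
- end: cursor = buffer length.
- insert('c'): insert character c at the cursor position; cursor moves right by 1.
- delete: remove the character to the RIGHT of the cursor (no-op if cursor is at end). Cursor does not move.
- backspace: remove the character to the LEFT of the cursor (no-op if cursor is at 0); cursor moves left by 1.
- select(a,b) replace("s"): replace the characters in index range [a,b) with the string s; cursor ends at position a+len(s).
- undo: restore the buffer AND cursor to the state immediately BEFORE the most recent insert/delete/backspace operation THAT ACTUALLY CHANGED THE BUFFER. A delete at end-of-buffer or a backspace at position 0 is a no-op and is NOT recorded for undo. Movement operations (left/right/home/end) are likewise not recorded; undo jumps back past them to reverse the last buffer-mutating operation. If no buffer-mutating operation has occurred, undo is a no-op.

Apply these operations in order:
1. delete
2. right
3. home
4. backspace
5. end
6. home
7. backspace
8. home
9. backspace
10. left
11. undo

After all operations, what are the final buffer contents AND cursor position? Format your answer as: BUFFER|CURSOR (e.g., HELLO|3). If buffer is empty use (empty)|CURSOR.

After op 1 (delete): buf='JLJSBKQ' cursor=0
After op 2 (right): buf='JLJSBKQ' cursor=1
After op 3 (home): buf='JLJSBKQ' cursor=0
After op 4 (backspace): buf='JLJSBKQ' cursor=0
After op 5 (end): buf='JLJSBKQ' cursor=7
After op 6 (home): buf='JLJSBKQ' cursor=0
After op 7 (backspace): buf='JLJSBKQ' cursor=0
After op 8 (home): buf='JLJSBKQ' cursor=0
After op 9 (backspace): buf='JLJSBKQ' cursor=0
After op 10 (left): buf='JLJSBKQ' cursor=0
After op 11 (undo): buf='UJLJSBKQ' cursor=0

Answer: UJLJSBKQ|0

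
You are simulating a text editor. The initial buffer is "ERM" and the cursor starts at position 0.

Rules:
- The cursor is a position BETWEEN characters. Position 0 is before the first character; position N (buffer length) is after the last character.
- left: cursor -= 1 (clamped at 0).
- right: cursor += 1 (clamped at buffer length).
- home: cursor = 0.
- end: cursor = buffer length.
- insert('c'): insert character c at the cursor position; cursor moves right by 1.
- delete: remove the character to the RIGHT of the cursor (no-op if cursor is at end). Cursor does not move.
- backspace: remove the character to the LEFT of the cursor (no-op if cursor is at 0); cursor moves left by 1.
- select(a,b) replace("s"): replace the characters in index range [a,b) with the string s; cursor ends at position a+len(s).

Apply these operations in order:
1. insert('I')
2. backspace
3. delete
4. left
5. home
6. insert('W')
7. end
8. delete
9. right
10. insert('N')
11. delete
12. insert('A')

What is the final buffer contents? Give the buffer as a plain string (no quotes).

Answer: WRMNA

Derivation:
After op 1 (insert('I')): buf='IERM' cursor=1
After op 2 (backspace): buf='ERM' cursor=0
After op 3 (delete): buf='RM' cursor=0
After op 4 (left): buf='RM' cursor=0
After op 5 (home): buf='RM' cursor=0
After op 6 (insert('W')): buf='WRM' cursor=1
After op 7 (end): buf='WRM' cursor=3
After op 8 (delete): buf='WRM' cursor=3
After op 9 (right): buf='WRM' cursor=3
After op 10 (insert('N')): buf='WRMN' cursor=4
After op 11 (delete): buf='WRMN' cursor=4
After op 12 (insert('A')): buf='WRMNA' cursor=5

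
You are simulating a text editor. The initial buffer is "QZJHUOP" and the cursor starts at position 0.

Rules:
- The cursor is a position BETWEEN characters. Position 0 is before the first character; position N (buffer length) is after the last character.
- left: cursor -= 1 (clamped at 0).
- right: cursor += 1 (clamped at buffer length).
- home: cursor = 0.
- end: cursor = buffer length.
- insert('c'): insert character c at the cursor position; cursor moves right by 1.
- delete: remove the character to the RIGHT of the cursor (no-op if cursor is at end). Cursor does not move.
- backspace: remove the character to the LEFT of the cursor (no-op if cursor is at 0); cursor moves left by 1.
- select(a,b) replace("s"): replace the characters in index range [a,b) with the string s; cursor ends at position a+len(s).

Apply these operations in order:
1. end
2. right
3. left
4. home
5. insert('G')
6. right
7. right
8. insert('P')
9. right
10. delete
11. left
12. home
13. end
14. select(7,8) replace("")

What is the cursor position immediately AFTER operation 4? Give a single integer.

Answer: 0

Derivation:
After op 1 (end): buf='QZJHUOP' cursor=7
After op 2 (right): buf='QZJHUOP' cursor=7
After op 3 (left): buf='QZJHUOP' cursor=6
After op 4 (home): buf='QZJHUOP' cursor=0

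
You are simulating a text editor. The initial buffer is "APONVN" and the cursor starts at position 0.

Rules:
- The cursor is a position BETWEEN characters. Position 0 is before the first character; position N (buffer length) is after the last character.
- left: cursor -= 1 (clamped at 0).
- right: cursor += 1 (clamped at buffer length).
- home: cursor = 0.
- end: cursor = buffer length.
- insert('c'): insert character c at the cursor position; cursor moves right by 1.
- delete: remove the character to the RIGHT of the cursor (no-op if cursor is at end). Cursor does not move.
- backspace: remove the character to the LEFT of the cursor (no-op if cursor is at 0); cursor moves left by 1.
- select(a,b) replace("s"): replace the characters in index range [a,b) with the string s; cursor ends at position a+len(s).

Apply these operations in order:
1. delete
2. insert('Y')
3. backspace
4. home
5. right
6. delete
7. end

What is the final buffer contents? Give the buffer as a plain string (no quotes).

Answer: PNVN

Derivation:
After op 1 (delete): buf='PONVN' cursor=0
After op 2 (insert('Y')): buf='YPONVN' cursor=1
After op 3 (backspace): buf='PONVN' cursor=0
After op 4 (home): buf='PONVN' cursor=0
After op 5 (right): buf='PONVN' cursor=1
After op 6 (delete): buf='PNVN' cursor=1
After op 7 (end): buf='PNVN' cursor=4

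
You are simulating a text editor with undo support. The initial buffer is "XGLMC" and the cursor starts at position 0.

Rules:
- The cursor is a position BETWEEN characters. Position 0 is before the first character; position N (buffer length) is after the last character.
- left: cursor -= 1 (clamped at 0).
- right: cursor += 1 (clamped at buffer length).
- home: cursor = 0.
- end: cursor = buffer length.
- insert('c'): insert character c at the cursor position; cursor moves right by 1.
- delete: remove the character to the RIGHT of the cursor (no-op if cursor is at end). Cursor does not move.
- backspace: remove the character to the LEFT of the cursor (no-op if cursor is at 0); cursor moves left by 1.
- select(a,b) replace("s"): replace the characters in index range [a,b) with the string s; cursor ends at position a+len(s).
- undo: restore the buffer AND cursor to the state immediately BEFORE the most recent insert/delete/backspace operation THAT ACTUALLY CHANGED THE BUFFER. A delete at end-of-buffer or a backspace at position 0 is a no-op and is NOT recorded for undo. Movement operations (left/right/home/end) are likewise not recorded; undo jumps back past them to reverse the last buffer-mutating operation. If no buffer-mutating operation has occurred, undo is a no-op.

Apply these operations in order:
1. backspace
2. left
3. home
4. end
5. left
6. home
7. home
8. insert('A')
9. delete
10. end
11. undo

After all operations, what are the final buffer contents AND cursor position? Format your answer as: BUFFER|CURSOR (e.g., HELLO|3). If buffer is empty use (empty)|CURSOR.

Answer: AXGLMC|1

Derivation:
After op 1 (backspace): buf='XGLMC' cursor=0
After op 2 (left): buf='XGLMC' cursor=0
After op 3 (home): buf='XGLMC' cursor=0
After op 4 (end): buf='XGLMC' cursor=5
After op 5 (left): buf='XGLMC' cursor=4
After op 6 (home): buf='XGLMC' cursor=0
After op 7 (home): buf='XGLMC' cursor=0
After op 8 (insert('A')): buf='AXGLMC' cursor=1
After op 9 (delete): buf='AGLMC' cursor=1
After op 10 (end): buf='AGLMC' cursor=5
After op 11 (undo): buf='AXGLMC' cursor=1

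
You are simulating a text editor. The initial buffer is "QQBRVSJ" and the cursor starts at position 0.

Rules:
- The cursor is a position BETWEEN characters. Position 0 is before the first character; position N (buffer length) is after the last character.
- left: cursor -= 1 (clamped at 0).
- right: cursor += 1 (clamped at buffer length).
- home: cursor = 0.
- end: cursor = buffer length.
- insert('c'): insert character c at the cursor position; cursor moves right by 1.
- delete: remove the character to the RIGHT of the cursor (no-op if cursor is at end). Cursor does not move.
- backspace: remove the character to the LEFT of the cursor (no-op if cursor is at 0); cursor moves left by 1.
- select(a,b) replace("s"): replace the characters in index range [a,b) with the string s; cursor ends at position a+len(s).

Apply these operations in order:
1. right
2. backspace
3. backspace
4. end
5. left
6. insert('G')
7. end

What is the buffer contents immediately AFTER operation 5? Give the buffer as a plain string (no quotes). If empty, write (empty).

Answer: QBRVSJ

Derivation:
After op 1 (right): buf='QQBRVSJ' cursor=1
After op 2 (backspace): buf='QBRVSJ' cursor=0
After op 3 (backspace): buf='QBRVSJ' cursor=0
After op 4 (end): buf='QBRVSJ' cursor=6
After op 5 (left): buf='QBRVSJ' cursor=5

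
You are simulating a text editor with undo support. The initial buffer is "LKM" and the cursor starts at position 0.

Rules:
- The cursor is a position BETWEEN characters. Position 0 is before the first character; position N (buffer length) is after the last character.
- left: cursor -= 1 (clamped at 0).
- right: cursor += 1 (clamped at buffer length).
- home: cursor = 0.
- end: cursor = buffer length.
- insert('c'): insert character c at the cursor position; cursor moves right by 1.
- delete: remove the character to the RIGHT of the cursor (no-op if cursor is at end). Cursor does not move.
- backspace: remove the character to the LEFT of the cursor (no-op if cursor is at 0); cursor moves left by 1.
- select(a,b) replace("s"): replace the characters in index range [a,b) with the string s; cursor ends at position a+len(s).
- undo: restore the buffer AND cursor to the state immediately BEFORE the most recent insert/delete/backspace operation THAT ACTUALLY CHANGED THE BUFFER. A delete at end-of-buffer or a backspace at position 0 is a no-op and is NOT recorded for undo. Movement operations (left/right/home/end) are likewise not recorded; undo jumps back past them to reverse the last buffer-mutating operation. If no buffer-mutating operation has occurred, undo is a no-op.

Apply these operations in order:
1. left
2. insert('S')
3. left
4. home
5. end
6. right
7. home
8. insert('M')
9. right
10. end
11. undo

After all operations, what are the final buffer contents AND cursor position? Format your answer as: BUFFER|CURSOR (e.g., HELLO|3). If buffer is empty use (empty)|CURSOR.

Answer: SLKM|0

Derivation:
After op 1 (left): buf='LKM' cursor=0
After op 2 (insert('S')): buf='SLKM' cursor=1
After op 3 (left): buf='SLKM' cursor=0
After op 4 (home): buf='SLKM' cursor=0
After op 5 (end): buf='SLKM' cursor=4
After op 6 (right): buf='SLKM' cursor=4
After op 7 (home): buf='SLKM' cursor=0
After op 8 (insert('M')): buf='MSLKM' cursor=1
After op 9 (right): buf='MSLKM' cursor=2
After op 10 (end): buf='MSLKM' cursor=5
After op 11 (undo): buf='SLKM' cursor=0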